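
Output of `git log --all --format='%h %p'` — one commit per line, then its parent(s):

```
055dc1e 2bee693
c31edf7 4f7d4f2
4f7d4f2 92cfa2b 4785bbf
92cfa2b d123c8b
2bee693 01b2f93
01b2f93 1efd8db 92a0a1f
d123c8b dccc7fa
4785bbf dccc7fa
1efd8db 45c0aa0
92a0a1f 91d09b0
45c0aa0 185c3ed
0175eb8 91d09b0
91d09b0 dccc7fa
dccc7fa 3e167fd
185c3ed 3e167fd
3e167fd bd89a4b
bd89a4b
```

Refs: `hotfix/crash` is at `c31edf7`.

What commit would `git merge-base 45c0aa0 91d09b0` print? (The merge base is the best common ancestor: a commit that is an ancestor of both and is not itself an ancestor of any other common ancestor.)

Ancestors of 45c0aa0: {185c3ed, 3e167fd, 45c0aa0, bd89a4b}.
Ancestors of 91d09b0: {3e167fd, 91d09b0, bd89a4b, dccc7fa}.
Common ancestors: {3e167fd, bd89a4b}.
Among these, 3e167fd is not an ancestor of any other common ancestor — it is the merge base.

3e167fd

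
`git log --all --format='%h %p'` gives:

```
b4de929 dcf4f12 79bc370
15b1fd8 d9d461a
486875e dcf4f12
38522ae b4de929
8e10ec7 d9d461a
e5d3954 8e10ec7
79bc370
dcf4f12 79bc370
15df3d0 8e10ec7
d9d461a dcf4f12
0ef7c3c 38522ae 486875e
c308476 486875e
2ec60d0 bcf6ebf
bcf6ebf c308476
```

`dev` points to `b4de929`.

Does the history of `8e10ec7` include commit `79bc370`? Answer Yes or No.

Yes

Ancestors of 8e10ec7 (commits reachable by following parents): {79bc370, 8e10ec7, d9d461a, dcf4f12}.
79bc370 is in that set, so it is an ancestor of 8e10ec7.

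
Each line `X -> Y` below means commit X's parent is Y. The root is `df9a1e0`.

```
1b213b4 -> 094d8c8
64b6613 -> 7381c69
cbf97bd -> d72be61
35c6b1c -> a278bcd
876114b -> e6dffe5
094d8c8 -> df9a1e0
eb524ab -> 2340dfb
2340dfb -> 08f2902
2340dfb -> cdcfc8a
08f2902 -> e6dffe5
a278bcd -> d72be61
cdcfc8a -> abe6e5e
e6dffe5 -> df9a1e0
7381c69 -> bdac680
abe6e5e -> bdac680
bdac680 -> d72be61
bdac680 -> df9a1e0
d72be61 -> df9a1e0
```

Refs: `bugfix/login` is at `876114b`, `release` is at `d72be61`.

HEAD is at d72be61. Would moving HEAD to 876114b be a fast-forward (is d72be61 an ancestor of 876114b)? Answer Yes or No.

A fast-forward from d72be61 to 876114b is possible iff d72be61 is an ancestor of 876114b.
Ancestors of 876114b: {876114b, df9a1e0, e6dffe5}.
d72be61 is not among them, so fast-forward is not possible.

No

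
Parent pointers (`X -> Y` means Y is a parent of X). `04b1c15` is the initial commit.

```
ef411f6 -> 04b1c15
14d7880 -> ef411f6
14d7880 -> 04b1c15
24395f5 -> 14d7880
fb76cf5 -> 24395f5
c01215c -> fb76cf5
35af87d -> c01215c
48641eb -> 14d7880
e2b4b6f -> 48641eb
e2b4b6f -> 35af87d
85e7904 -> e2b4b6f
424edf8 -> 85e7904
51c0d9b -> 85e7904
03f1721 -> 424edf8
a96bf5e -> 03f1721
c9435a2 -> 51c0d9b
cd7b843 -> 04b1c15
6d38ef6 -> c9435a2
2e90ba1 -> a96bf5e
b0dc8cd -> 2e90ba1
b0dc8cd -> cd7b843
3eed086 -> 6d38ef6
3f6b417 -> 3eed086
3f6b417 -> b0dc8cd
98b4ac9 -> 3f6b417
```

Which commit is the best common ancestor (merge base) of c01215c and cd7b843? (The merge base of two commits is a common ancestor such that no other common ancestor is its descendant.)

Ancestors of c01215c: {04b1c15, 14d7880, 24395f5, c01215c, ef411f6, fb76cf5}.
Ancestors of cd7b843: {04b1c15, cd7b843}.
Common ancestors: {04b1c15}.
The only common ancestor is 04b1c15, so it is the merge base.

04b1c15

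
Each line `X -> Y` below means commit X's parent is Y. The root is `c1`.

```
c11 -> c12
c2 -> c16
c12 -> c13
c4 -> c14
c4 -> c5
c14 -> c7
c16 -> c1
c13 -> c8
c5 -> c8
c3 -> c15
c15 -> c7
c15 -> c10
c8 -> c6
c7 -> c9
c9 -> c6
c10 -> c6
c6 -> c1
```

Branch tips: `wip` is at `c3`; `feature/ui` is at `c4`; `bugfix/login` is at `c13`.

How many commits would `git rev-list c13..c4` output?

Reachable from c4: {c1, c14, c4, c5, c6, c7, c8, c9}.
Reachable from c13: {c1, c13, c6, c8}.
In c4's history but not c13's: {c14, c4, c5, c7, c9} — 5 commits.

5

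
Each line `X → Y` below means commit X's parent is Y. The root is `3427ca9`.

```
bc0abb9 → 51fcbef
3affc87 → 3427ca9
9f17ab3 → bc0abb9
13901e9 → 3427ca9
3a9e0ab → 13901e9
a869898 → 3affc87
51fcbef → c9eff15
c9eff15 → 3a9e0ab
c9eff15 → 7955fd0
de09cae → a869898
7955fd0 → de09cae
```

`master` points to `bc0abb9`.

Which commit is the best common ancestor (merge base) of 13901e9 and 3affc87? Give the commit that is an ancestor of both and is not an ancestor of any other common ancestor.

Ancestors of 13901e9: {13901e9, 3427ca9}.
Ancestors of 3affc87: {3427ca9, 3affc87}.
Common ancestors: {3427ca9}.
The only common ancestor is 3427ca9, so it is the merge base.

3427ca9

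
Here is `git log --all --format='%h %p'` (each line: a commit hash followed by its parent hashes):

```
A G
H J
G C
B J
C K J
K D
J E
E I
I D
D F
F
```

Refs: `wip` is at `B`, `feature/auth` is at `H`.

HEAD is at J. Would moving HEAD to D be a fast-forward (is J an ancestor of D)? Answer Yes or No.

A fast-forward from J to D is possible iff J is an ancestor of D.
Ancestors of D: {D, F}.
J is not among them, so fast-forward is not possible.

No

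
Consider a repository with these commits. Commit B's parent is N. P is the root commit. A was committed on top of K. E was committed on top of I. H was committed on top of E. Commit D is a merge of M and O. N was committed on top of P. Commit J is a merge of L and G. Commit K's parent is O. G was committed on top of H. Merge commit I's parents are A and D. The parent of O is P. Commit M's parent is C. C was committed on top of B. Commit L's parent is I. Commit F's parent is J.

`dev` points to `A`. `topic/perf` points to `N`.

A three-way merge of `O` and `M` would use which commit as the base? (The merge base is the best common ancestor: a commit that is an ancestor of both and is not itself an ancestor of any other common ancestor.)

P

Ancestors of O: {O, P}.
Ancestors of M: {B, C, M, N, P}.
Common ancestors: {P}.
The only common ancestor is P, so it is the merge base.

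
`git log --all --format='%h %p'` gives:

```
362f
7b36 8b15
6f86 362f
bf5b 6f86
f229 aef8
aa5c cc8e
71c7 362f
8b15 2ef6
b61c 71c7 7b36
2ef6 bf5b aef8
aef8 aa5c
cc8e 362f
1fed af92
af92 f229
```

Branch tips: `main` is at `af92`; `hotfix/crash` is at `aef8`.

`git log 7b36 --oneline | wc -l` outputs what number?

9

Walking parent pointers from 7b36: reachable set = {2ef6, 362f, 6f86, 7b36, 8b15, aa5c, aef8, bf5b, cc8e}.
That is 9 commits.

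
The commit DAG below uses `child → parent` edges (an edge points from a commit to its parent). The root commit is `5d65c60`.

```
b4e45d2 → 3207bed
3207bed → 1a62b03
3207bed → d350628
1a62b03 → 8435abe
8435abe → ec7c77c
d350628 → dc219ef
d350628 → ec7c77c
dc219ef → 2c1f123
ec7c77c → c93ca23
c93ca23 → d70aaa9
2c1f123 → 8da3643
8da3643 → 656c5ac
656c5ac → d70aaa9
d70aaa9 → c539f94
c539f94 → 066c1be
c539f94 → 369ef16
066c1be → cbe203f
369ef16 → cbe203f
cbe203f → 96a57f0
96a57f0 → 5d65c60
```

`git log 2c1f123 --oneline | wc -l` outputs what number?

Walking parent pointers from 2c1f123: reachable set = {066c1be, 2c1f123, 369ef16, 5d65c60, 656c5ac, 8da3643, 96a57f0, c539f94, cbe203f, d70aaa9}.
That is 10 commits.

10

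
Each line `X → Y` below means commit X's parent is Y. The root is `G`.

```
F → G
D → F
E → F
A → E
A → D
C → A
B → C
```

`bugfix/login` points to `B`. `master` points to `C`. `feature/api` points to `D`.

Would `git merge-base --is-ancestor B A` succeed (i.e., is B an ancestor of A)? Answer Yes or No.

Ancestors of A: {A, D, E, F, G}.
B is not in that set, so it is not an ancestor of A.

No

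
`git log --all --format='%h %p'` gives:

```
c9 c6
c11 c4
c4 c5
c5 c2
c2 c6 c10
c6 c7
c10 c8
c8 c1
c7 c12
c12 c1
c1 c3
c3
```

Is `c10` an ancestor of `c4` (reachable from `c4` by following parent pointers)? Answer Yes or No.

Yes

Ancestors of c4 (commits reachable by following parents): {c1, c10, c12, c2, c3, c4, c5, c6, c7, c8}.
c10 is in that set, so it is an ancestor of c4.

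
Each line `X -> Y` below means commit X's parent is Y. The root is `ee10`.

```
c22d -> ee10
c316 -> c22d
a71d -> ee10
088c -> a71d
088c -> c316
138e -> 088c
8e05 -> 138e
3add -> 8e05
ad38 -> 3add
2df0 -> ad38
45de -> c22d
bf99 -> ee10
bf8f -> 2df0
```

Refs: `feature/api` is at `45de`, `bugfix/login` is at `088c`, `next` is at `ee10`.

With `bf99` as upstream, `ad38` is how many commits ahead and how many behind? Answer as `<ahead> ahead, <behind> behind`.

8 ahead, 1 behind

Reachable from ad38: {088c, 138e, 3add, 8e05, a71d, ad38, c22d, c316, ee10}.
Reachable from bf99: {bf99, ee10}.
Only in ad38's history (ahead): {088c, 138e, 3add, 8e05, a71d, ad38, c22d, c316} — 8.
Only in bf99's history (behind): {bf99} — 1.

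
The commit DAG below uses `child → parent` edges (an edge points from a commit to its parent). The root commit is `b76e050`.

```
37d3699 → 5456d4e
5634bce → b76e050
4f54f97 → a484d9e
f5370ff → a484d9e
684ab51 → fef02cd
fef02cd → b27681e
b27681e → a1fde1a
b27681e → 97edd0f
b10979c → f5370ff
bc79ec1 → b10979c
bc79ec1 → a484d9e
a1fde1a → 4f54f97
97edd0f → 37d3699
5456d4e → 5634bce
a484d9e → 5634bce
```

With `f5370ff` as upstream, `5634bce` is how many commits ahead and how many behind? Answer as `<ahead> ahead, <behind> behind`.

0 ahead, 2 behind

Reachable from 5634bce: {5634bce, b76e050}.
Reachable from f5370ff: {5634bce, a484d9e, b76e050, f5370ff}.
Only in 5634bce's history (ahead): {} — 0.
Only in f5370ff's history (behind): {a484d9e, f5370ff} — 2.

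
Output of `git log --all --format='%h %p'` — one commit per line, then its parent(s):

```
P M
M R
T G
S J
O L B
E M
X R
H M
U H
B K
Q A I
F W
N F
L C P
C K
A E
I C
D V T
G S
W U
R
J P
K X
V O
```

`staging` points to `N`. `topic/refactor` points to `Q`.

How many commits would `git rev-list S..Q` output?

Reachable from Q: {A, C, E, I, K, M, Q, R, X}.
Reachable from S: {J, M, P, R, S}.
In Q's history but not S's: {A, C, E, I, K, Q, X} — 7 commits.

7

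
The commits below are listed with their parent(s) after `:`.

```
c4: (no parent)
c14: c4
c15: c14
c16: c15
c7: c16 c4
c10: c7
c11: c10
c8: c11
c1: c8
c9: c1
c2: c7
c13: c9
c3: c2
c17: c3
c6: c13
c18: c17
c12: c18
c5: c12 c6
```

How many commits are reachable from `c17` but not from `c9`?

Reachable from c17: {c14, c15, c16, c17, c2, c3, c4, c7}.
Reachable from c9: {c1, c10, c11, c14, c15, c16, c4, c7, c8, c9}.
In c17's history but not c9's: {c17, c2, c3} — 3 commits.

3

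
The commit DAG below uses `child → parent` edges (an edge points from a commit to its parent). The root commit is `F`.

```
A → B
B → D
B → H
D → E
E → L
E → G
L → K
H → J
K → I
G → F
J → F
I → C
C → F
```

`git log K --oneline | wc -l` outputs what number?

4

Walking parent pointers from K: reachable set = {C, F, I, K}.
That is 4 commits.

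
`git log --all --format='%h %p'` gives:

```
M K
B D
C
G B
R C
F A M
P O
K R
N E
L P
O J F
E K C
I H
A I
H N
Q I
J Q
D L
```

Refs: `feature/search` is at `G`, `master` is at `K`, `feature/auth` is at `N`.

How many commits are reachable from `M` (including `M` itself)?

Walking parent pointers from M: reachable set = {C, K, M, R}.
That is 4 commits.

4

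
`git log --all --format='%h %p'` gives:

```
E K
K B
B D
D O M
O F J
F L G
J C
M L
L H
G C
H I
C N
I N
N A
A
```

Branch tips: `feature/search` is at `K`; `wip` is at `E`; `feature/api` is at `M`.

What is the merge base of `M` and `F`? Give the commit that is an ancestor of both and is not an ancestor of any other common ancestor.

L

Ancestors of M: {A, H, I, L, M, N}.
Ancestors of F: {A, C, F, G, H, I, L, N}.
Common ancestors: {A, H, I, L, N}.
Among these, L is not an ancestor of any other common ancestor — it is the merge base.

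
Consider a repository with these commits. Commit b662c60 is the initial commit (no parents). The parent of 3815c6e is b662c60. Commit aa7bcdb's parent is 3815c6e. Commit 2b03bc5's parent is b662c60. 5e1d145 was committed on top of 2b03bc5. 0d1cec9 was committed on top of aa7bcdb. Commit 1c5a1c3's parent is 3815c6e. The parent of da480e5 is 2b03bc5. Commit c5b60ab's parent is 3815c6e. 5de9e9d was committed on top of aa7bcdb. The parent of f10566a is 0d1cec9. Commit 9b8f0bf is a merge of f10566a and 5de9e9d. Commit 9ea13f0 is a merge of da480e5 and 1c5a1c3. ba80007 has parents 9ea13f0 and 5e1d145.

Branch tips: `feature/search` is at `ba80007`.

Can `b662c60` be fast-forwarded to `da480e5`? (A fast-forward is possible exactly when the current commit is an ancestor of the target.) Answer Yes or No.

Yes

A fast-forward from b662c60 to da480e5 is possible iff b662c60 is an ancestor of da480e5.
Ancestors of da480e5: {2b03bc5, b662c60, da480e5}.
b662c60 is among them, so fast-forward is possible.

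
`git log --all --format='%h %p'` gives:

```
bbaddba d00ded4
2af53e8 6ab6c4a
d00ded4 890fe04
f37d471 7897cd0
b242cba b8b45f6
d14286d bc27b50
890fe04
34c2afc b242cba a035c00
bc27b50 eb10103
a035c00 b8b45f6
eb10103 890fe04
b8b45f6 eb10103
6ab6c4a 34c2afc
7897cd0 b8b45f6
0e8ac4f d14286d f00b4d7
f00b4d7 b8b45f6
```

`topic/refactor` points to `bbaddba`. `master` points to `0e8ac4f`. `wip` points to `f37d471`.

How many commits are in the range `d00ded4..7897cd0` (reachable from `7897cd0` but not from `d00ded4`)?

Reachable from 7897cd0: {7897cd0, 890fe04, b8b45f6, eb10103}.
Reachable from d00ded4: {890fe04, d00ded4}.
In 7897cd0's history but not d00ded4's: {7897cd0, b8b45f6, eb10103} — 3 commits.

3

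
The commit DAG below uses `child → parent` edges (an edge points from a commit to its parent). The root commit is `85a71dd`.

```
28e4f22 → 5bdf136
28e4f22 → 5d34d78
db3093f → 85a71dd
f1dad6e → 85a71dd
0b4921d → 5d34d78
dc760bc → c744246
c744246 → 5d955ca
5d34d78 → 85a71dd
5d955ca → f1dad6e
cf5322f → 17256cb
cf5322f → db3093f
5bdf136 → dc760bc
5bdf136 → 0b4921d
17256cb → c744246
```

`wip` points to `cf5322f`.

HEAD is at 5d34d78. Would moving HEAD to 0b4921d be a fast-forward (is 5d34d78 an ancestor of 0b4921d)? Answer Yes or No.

Yes

A fast-forward from 5d34d78 to 0b4921d is possible iff 5d34d78 is an ancestor of 0b4921d.
Ancestors of 0b4921d: {0b4921d, 5d34d78, 85a71dd}.
5d34d78 is among them, so fast-forward is possible.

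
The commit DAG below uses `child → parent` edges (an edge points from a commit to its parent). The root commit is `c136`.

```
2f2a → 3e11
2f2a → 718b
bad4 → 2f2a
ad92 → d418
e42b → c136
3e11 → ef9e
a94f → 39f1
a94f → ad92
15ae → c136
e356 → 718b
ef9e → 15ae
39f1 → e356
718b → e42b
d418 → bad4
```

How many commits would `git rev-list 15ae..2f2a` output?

5

Reachable from 2f2a: {15ae, 2f2a, 3e11, 718b, c136, e42b, ef9e}.
Reachable from 15ae: {15ae, c136}.
In 2f2a's history but not 15ae's: {2f2a, 3e11, 718b, e42b, ef9e} — 5 commits.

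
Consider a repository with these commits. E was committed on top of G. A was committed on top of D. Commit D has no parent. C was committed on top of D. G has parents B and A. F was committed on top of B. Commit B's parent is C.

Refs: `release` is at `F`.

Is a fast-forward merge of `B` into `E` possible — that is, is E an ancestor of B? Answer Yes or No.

A fast-forward from E to B is possible iff E is an ancestor of B.
Ancestors of B: {B, C, D}.
E is not among them, so fast-forward is not possible.

No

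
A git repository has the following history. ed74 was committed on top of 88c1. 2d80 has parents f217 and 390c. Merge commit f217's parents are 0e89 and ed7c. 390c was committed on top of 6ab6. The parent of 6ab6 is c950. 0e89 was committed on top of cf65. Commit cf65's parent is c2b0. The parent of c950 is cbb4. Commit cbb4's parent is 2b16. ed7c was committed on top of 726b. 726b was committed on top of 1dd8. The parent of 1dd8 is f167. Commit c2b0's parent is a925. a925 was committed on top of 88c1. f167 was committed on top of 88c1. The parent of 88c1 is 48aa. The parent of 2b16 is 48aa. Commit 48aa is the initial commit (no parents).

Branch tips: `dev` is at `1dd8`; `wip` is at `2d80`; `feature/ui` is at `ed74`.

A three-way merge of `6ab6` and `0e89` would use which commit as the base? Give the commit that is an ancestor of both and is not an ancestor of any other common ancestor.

48aa

Ancestors of 6ab6: {2b16, 48aa, 6ab6, c950, cbb4}.
Ancestors of 0e89: {0e89, 48aa, 88c1, a925, c2b0, cf65}.
Common ancestors: {48aa}.
The only common ancestor is 48aa, so it is the merge base.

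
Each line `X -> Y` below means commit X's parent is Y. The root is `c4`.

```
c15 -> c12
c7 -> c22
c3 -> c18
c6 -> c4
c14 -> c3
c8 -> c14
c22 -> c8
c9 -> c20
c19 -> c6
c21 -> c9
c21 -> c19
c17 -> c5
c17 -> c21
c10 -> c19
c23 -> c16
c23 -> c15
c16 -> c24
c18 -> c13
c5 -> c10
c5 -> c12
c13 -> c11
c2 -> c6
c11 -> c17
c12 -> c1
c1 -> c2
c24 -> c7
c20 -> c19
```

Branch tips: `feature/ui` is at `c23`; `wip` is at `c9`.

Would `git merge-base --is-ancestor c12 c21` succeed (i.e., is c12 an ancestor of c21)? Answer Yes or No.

No

Ancestors of c21: {c19, c20, c21, c4, c6, c9}.
c12 is not in that set, so it is not an ancestor of c21.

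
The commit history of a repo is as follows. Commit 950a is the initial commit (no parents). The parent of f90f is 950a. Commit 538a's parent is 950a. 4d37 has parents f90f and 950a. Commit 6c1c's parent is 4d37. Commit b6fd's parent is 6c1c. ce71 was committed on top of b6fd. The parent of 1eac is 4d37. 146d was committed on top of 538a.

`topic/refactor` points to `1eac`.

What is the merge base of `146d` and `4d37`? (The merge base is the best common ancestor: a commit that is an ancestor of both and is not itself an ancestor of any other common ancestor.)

Ancestors of 146d: {146d, 538a, 950a}.
Ancestors of 4d37: {4d37, 950a, f90f}.
Common ancestors: {950a}.
The only common ancestor is 950a, so it is the merge base.

950a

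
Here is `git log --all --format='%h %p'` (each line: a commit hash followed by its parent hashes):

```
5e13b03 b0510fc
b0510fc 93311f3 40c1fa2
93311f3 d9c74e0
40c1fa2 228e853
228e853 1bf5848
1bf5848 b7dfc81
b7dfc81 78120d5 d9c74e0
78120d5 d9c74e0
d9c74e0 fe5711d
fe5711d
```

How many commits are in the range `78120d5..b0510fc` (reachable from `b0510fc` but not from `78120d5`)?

Reachable from b0510fc: {1bf5848, 228e853, 40c1fa2, 78120d5, 93311f3, b0510fc, b7dfc81, d9c74e0, fe5711d}.
Reachable from 78120d5: {78120d5, d9c74e0, fe5711d}.
In b0510fc's history but not 78120d5's: {1bf5848, 228e853, 40c1fa2, 93311f3, b0510fc, b7dfc81} — 6 commits.

6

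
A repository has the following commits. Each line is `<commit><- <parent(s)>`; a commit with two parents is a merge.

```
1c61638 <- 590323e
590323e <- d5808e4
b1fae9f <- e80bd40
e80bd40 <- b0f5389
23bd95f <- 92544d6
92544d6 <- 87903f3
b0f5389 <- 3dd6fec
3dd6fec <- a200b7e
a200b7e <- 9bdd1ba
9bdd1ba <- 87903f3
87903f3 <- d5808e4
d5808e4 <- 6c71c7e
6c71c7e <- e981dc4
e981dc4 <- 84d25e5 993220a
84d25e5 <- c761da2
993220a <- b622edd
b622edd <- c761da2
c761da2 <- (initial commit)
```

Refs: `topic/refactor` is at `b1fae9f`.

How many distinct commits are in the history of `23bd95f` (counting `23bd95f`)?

10

Walking parent pointers from 23bd95f: reachable set = {23bd95f, 6c71c7e, 84d25e5, 87903f3, 92544d6, 993220a, b622edd, c761da2, d5808e4, e981dc4}.
That is 10 commits.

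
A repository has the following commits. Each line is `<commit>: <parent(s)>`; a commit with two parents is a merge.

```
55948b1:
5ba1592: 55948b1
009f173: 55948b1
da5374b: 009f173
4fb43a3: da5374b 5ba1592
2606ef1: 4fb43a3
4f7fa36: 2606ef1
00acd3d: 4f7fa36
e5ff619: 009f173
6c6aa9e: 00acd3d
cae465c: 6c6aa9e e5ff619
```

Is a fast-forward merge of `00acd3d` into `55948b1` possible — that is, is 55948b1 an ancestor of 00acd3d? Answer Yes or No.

A fast-forward from 55948b1 to 00acd3d is possible iff 55948b1 is an ancestor of 00acd3d.
Ancestors of 00acd3d: {009f173, 00acd3d, 2606ef1, 4f7fa36, 4fb43a3, 55948b1, 5ba1592, da5374b}.
55948b1 is among them, so fast-forward is possible.

Yes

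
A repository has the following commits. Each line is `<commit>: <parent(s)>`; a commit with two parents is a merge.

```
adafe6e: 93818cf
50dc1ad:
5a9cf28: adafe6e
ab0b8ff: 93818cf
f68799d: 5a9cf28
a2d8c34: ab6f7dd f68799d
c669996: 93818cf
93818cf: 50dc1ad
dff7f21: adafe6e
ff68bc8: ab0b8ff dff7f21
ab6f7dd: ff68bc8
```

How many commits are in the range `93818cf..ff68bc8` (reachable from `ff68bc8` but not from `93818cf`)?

4

Reachable from ff68bc8: {50dc1ad, 93818cf, ab0b8ff, adafe6e, dff7f21, ff68bc8}.
Reachable from 93818cf: {50dc1ad, 93818cf}.
In ff68bc8's history but not 93818cf's: {ab0b8ff, adafe6e, dff7f21, ff68bc8} — 4 commits.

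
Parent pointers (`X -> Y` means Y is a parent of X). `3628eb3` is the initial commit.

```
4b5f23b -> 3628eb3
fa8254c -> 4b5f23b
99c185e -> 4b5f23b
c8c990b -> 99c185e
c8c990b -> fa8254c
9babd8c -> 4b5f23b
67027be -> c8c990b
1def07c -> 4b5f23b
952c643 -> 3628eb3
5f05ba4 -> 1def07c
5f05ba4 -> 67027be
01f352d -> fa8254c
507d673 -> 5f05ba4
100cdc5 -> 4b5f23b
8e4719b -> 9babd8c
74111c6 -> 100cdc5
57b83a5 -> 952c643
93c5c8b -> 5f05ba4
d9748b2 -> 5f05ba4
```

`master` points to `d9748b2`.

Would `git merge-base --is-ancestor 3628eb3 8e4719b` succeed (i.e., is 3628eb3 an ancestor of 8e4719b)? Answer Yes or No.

Yes

Ancestors of 8e4719b (commits reachable by following parents): {3628eb3, 4b5f23b, 8e4719b, 9babd8c}.
3628eb3 is in that set, so it is an ancestor of 8e4719b.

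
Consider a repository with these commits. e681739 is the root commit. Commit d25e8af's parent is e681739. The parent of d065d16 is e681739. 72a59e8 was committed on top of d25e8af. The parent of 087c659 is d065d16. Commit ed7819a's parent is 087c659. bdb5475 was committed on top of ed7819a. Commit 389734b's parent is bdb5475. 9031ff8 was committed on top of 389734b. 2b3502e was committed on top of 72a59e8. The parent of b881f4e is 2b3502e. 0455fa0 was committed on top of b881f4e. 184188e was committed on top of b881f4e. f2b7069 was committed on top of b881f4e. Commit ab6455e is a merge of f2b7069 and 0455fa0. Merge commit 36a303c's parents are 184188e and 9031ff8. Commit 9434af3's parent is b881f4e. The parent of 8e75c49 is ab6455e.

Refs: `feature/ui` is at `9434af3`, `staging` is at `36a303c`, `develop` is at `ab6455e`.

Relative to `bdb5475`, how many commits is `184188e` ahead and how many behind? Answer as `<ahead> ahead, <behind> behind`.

Reachable from 184188e: {184188e, 2b3502e, 72a59e8, b881f4e, d25e8af, e681739}.
Reachable from bdb5475: {087c659, bdb5475, d065d16, e681739, ed7819a}.
Only in 184188e's history (ahead): {184188e, 2b3502e, 72a59e8, b881f4e, d25e8af} — 5.
Only in bdb5475's history (behind): {087c659, bdb5475, d065d16, ed7819a} — 4.

5 ahead, 4 behind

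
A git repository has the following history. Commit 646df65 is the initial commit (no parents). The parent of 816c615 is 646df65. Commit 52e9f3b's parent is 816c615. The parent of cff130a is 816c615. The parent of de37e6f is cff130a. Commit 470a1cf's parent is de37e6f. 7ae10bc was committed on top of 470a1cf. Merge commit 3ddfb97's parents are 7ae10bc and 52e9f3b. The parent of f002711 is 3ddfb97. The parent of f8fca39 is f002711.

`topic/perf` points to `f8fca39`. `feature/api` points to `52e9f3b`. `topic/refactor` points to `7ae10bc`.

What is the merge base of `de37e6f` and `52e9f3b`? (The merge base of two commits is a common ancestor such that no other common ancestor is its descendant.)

816c615

Ancestors of de37e6f: {646df65, 816c615, cff130a, de37e6f}.
Ancestors of 52e9f3b: {52e9f3b, 646df65, 816c615}.
Common ancestors: {646df65, 816c615}.
Among these, 816c615 is not an ancestor of any other common ancestor — it is the merge base.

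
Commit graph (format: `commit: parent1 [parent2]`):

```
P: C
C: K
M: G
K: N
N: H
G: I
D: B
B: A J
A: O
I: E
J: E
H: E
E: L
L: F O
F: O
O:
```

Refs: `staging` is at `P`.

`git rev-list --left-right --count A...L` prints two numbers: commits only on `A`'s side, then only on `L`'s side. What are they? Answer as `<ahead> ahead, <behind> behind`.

1 ahead, 2 behind

Reachable from A: {A, O}.
Reachable from L: {F, L, O}.
Only in A's history (ahead): {A} — 1.
Only in L's history (behind): {F, L} — 2.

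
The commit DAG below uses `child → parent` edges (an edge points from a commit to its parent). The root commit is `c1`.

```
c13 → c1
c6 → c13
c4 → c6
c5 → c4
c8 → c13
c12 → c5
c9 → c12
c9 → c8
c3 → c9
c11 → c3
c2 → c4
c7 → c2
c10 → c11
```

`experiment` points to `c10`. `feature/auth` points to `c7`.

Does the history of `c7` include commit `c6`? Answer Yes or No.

Yes

Ancestors of c7 (commits reachable by following parents): {c1, c13, c2, c4, c6, c7}.
c6 is in that set, so it is an ancestor of c7.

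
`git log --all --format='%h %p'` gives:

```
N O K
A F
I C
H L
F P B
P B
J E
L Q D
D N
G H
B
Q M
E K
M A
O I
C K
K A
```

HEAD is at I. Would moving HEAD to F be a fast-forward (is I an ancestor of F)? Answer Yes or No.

A fast-forward from I to F is possible iff I is an ancestor of F.
Ancestors of F: {B, F, P}.
I is not among them, so fast-forward is not possible.

No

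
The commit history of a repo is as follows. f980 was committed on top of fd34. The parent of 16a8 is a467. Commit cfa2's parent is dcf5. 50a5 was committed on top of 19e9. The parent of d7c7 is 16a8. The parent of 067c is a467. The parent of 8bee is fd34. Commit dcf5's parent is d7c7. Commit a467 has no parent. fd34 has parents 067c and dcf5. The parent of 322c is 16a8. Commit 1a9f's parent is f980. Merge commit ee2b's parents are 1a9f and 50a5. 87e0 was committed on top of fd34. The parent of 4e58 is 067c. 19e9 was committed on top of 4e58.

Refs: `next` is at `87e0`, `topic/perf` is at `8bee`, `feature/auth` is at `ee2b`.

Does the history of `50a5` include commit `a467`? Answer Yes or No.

Ancestors of 50a5 (commits reachable by following parents): {067c, 19e9, 4e58, 50a5, a467}.
a467 is in that set, so it is an ancestor of 50a5.

Yes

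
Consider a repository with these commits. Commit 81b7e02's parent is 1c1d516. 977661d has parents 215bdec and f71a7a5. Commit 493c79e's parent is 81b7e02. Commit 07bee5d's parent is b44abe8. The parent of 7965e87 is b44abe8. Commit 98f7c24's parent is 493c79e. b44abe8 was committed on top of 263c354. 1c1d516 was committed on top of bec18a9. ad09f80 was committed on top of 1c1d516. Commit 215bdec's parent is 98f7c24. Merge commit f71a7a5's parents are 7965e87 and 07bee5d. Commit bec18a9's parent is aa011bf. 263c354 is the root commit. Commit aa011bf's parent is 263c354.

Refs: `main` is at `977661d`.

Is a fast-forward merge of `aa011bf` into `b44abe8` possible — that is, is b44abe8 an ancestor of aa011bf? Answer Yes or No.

A fast-forward from b44abe8 to aa011bf is possible iff b44abe8 is an ancestor of aa011bf.
Ancestors of aa011bf: {263c354, aa011bf}.
b44abe8 is not among them, so fast-forward is not possible.

No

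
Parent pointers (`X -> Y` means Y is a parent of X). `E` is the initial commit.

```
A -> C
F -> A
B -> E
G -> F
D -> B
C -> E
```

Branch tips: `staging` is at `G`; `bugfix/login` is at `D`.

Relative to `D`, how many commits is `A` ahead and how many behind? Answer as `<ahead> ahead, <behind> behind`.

Reachable from A: {A, C, E}.
Reachable from D: {B, D, E}.
Only in A's history (ahead): {A, C} — 2.
Only in D's history (behind): {B, D} — 2.

2 ahead, 2 behind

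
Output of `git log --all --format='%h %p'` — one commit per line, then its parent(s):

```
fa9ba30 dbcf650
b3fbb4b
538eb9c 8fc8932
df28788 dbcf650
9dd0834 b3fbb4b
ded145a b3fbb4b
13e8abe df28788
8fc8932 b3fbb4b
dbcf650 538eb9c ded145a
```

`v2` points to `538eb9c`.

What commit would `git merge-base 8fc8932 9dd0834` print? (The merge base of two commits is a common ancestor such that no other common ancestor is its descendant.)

Ancestors of 8fc8932: {8fc8932, b3fbb4b}.
Ancestors of 9dd0834: {9dd0834, b3fbb4b}.
Common ancestors: {b3fbb4b}.
The only common ancestor is b3fbb4b, so it is the merge base.

b3fbb4b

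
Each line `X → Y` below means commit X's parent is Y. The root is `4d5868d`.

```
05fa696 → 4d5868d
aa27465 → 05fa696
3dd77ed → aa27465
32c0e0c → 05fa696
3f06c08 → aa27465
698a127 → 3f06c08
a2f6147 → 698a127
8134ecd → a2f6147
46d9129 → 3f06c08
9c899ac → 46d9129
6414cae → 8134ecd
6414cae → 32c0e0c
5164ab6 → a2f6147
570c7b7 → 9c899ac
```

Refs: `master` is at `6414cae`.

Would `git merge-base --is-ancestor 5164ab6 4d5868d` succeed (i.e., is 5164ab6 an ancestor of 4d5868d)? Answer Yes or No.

Ancestors of 4d5868d: {4d5868d}.
5164ab6 is not in that set, so it is not an ancestor of 4d5868d.

No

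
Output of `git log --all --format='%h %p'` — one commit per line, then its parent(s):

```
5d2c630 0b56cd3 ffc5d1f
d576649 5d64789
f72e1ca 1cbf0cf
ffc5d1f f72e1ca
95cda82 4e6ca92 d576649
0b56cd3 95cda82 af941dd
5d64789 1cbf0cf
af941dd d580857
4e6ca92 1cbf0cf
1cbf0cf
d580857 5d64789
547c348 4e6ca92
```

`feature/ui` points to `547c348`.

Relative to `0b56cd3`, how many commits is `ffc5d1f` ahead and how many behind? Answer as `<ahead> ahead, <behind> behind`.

Reachable from ffc5d1f: {1cbf0cf, f72e1ca, ffc5d1f}.
Reachable from 0b56cd3: {0b56cd3, 1cbf0cf, 4e6ca92, 5d64789, 95cda82, af941dd, d576649, d580857}.
Only in ffc5d1f's history (ahead): {f72e1ca, ffc5d1f} — 2.
Only in 0b56cd3's history (behind): {0b56cd3, 4e6ca92, 5d64789, 95cda82, af941dd, d576649, d580857} — 7.

2 ahead, 7 behind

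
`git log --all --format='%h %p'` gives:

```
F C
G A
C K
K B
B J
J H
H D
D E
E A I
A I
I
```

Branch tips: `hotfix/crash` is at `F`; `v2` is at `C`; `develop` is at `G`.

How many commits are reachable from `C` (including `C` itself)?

9

Walking parent pointers from C: reachable set = {A, B, C, D, E, H, I, J, K}.
That is 9 commits.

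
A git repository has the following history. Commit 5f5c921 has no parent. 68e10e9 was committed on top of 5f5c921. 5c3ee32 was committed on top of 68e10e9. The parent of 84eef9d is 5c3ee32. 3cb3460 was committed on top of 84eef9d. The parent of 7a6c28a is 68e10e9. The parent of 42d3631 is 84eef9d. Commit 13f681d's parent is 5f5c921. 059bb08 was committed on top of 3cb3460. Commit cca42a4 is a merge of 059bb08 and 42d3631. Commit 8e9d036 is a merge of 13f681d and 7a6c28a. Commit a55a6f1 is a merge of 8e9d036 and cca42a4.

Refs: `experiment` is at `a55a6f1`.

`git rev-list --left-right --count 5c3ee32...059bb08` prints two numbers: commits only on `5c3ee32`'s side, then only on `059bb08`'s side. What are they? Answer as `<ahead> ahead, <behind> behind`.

Reachable from 5c3ee32: {5c3ee32, 5f5c921, 68e10e9}.
Reachable from 059bb08: {059bb08, 3cb3460, 5c3ee32, 5f5c921, 68e10e9, 84eef9d}.
Only in 5c3ee32's history (ahead): {} — 0.
Only in 059bb08's history (behind): {059bb08, 3cb3460, 84eef9d} — 3.

0 ahead, 3 behind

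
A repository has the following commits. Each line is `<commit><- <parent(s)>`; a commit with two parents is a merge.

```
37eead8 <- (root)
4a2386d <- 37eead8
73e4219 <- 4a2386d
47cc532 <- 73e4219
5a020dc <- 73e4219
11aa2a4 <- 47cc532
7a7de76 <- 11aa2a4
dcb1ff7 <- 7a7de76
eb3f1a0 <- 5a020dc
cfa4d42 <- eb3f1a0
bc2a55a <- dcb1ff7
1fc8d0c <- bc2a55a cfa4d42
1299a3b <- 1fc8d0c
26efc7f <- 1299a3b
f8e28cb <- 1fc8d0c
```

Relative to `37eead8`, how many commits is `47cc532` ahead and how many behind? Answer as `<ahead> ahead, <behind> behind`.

Reachable from 47cc532: {37eead8, 47cc532, 4a2386d, 73e4219}.
Reachable from 37eead8: {37eead8}.
Only in 47cc532's history (ahead): {47cc532, 4a2386d, 73e4219} — 3.
Only in 37eead8's history (behind): {} — 0.

3 ahead, 0 behind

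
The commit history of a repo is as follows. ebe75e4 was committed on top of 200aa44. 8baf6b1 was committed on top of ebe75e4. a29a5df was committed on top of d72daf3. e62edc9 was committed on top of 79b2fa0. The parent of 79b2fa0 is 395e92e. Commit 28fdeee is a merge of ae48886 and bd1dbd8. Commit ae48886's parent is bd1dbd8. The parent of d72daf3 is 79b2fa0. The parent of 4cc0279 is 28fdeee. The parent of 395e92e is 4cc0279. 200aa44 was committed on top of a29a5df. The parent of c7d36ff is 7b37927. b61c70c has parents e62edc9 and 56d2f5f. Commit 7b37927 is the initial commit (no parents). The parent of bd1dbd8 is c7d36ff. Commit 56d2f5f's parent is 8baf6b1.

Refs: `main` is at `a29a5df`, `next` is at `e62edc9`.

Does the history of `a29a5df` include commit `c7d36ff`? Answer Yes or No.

Yes

Ancestors of a29a5df (commits reachable by following parents): {28fdeee, 395e92e, 4cc0279, 79b2fa0, 7b37927, a29a5df, ae48886, bd1dbd8, c7d36ff, d72daf3}.
c7d36ff is in that set, so it is an ancestor of a29a5df.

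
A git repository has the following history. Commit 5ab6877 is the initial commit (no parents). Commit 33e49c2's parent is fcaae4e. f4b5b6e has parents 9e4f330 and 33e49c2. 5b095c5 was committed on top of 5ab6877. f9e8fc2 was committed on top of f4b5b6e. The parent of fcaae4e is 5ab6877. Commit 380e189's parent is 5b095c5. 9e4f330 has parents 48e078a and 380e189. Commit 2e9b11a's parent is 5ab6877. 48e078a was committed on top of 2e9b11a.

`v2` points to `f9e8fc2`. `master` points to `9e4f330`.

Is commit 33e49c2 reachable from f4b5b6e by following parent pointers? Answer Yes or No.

Ancestors of f4b5b6e (commits reachable by following parents): {2e9b11a, 33e49c2, 380e189, 48e078a, 5ab6877, 5b095c5, 9e4f330, f4b5b6e, fcaae4e}.
33e49c2 is in that set, so it is an ancestor of f4b5b6e.

Yes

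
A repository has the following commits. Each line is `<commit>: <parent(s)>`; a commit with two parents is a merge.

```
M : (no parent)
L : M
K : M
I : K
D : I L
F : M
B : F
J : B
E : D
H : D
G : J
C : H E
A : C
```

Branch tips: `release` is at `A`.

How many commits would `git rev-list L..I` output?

2

Reachable from I: {I, K, M}.
Reachable from L: {L, M}.
In I's history but not L's: {I, K} — 2 commits.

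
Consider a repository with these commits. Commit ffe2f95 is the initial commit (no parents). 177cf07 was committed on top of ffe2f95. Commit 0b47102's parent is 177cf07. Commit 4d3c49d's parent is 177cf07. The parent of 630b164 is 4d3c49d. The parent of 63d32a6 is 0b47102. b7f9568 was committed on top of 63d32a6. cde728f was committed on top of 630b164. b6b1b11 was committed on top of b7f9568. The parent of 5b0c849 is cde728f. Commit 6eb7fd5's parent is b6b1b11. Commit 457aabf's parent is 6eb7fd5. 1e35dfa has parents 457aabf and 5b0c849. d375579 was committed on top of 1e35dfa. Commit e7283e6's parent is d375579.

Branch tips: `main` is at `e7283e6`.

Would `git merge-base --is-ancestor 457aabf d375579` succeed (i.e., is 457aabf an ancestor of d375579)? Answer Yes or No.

Yes

Ancestors of d375579 (commits reachable by following parents): {0b47102, 177cf07, 1e35dfa, 457aabf, 4d3c49d, 5b0c849, 630b164, 63d32a6, 6eb7fd5, b6b1b11, b7f9568, cde728f, d375579, ffe2f95}.
457aabf is in that set, so it is an ancestor of d375579.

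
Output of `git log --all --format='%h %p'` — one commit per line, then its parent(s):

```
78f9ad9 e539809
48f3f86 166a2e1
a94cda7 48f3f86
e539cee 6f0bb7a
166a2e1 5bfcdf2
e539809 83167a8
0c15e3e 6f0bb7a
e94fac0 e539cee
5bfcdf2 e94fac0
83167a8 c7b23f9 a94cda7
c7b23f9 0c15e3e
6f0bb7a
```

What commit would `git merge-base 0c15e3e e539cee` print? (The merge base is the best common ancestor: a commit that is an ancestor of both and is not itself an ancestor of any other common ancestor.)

6f0bb7a

Ancestors of 0c15e3e: {0c15e3e, 6f0bb7a}.
Ancestors of e539cee: {6f0bb7a, e539cee}.
Common ancestors: {6f0bb7a}.
The only common ancestor is 6f0bb7a, so it is the merge base.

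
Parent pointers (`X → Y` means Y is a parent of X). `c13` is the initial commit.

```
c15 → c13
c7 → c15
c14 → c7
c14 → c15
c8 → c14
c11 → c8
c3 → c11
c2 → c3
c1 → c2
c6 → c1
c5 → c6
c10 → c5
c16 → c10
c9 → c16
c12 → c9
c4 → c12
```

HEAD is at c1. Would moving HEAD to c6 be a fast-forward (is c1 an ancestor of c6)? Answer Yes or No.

Yes

A fast-forward from c1 to c6 is possible iff c1 is an ancestor of c6.
Ancestors of c6: {c1, c11, c13, c14, c15, c2, c3, c6, c7, c8}.
c1 is among them, so fast-forward is possible.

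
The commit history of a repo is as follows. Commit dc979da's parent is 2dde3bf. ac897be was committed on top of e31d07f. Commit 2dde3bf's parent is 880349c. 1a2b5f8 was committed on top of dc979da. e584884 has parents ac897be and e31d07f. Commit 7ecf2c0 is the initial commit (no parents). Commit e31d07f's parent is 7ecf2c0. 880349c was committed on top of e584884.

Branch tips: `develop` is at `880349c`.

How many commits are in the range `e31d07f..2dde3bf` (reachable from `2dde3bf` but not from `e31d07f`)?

4

Reachable from 2dde3bf: {2dde3bf, 7ecf2c0, 880349c, ac897be, e31d07f, e584884}.
Reachable from e31d07f: {7ecf2c0, e31d07f}.
In 2dde3bf's history but not e31d07f's: {2dde3bf, 880349c, ac897be, e584884} — 4 commits.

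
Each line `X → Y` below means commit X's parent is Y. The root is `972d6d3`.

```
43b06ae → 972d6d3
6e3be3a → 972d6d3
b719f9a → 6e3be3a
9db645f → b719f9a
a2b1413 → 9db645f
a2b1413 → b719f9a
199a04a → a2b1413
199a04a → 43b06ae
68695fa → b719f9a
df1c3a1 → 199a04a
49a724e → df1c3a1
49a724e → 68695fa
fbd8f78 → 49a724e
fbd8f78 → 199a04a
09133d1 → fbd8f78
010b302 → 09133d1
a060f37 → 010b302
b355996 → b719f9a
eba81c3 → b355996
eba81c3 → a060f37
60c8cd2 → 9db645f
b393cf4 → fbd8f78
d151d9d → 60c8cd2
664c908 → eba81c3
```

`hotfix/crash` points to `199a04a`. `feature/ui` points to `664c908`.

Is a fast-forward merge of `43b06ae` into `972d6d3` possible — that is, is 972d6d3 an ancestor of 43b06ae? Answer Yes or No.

A fast-forward from 972d6d3 to 43b06ae is possible iff 972d6d3 is an ancestor of 43b06ae.
Ancestors of 43b06ae: {43b06ae, 972d6d3}.
972d6d3 is among them, so fast-forward is possible.

Yes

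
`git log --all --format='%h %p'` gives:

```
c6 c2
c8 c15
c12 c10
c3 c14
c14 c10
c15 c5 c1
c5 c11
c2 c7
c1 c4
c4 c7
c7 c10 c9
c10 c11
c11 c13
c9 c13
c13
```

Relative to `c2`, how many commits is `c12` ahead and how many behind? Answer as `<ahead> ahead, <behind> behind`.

Reachable from c12: {c10, c11, c12, c13}.
Reachable from c2: {c10, c11, c13, c2, c7, c9}.
Only in c12's history (ahead): {c12} — 1.
Only in c2's history (behind): {c2, c7, c9} — 3.

1 ahead, 3 behind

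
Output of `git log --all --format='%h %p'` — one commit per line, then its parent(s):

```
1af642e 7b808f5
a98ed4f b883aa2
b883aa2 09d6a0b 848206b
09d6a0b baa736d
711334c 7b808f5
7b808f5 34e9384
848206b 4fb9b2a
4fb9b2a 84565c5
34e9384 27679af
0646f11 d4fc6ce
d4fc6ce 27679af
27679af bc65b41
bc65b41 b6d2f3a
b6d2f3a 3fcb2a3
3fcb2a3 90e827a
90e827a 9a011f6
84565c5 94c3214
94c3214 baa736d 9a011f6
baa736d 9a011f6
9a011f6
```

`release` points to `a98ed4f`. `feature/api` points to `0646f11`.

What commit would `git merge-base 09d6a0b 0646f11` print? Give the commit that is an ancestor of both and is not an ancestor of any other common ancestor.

9a011f6

Ancestors of 09d6a0b: {09d6a0b, 9a011f6, baa736d}.
Ancestors of 0646f11: {0646f11, 27679af, 3fcb2a3, 90e827a, 9a011f6, b6d2f3a, bc65b41, d4fc6ce}.
Common ancestors: {9a011f6}.
The only common ancestor is 9a011f6, so it is the merge base.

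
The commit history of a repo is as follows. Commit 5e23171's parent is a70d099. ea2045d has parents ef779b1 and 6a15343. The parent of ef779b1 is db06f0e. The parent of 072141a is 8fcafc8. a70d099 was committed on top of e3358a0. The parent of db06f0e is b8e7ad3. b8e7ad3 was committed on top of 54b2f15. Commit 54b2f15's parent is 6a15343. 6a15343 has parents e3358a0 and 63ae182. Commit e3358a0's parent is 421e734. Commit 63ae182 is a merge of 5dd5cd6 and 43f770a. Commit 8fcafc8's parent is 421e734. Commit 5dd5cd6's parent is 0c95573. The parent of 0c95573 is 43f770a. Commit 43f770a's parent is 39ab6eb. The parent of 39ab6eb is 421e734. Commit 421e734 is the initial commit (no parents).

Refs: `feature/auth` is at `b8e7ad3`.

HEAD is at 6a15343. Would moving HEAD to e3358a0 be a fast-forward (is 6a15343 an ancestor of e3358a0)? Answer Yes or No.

A fast-forward from 6a15343 to e3358a0 is possible iff 6a15343 is an ancestor of e3358a0.
Ancestors of e3358a0: {421e734, e3358a0}.
6a15343 is not among them, so fast-forward is not possible.

No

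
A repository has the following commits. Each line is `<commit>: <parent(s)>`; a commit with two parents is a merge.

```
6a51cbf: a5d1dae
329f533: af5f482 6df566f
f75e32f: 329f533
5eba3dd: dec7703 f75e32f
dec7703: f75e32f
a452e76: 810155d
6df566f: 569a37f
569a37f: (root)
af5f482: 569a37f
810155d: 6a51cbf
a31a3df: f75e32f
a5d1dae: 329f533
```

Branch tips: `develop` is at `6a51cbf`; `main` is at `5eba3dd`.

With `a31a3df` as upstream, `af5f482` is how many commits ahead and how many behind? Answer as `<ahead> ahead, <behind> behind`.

0 ahead, 4 behind

Reachable from af5f482: {569a37f, af5f482}.
Reachable from a31a3df: {329f533, 569a37f, 6df566f, a31a3df, af5f482, f75e32f}.
Only in af5f482's history (ahead): {} — 0.
Only in a31a3df's history (behind): {329f533, 6df566f, a31a3df, f75e32f} — 4.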